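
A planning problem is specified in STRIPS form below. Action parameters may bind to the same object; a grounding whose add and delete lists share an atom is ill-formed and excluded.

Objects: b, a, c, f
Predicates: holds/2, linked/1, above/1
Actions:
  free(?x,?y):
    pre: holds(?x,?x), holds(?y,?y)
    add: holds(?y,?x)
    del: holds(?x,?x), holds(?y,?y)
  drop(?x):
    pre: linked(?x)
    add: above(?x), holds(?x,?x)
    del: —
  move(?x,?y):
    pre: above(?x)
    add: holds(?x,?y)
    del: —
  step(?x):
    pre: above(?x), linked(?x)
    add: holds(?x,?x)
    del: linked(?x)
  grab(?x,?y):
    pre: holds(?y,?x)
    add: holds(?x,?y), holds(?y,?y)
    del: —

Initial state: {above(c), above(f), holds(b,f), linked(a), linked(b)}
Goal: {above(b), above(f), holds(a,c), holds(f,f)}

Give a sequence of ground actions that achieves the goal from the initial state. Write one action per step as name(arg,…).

1. drop(b)  →  {above(b), above(c), above(f), holds(b,b), holds(b,f), linked(a), linked(b)}
2. drop(a)  →  {above(a), above(b), above(c), above(f), holds(a,a), holds(b,b), holds(b,f), linked(a), linked(b)}
3. move(a,c)  →  {above(a), above(b), above(c), above(f), holds(a,a), holds(a,c), holds(b,b), holds(b,f), linked(a), linked(b)}
4. move(f,f)  →  {above(a), above(b), above(c), above(f), holds(a,a), holds(a,c), holds(b,b), holds(b,f), holds(f,f), linked(a), linked(b)}

drop(b); drop(a); move(a,c); move(f,f)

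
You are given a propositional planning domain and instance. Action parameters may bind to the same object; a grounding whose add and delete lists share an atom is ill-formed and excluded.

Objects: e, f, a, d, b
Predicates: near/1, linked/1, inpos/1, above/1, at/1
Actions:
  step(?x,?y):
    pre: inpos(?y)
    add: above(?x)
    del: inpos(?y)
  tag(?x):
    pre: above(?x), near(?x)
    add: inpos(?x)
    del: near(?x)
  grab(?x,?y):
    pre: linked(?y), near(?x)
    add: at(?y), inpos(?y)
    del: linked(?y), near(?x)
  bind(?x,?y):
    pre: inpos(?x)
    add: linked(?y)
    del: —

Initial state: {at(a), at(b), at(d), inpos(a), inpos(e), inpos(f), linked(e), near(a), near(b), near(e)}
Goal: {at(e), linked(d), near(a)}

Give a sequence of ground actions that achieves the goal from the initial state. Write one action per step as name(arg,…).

grab(e,e); bind(e,d)

1. grab(e,e)  →  {at(a), at(b), at(d), at(e), inpos(a), inpos(e), inpos(f), near(a), near(b)}
2. bind(e,d)  →  {at(a), at(b), at(d), at(e), inpos(a), inpos(e), inpos(f), linked(d), near(a), near(b)}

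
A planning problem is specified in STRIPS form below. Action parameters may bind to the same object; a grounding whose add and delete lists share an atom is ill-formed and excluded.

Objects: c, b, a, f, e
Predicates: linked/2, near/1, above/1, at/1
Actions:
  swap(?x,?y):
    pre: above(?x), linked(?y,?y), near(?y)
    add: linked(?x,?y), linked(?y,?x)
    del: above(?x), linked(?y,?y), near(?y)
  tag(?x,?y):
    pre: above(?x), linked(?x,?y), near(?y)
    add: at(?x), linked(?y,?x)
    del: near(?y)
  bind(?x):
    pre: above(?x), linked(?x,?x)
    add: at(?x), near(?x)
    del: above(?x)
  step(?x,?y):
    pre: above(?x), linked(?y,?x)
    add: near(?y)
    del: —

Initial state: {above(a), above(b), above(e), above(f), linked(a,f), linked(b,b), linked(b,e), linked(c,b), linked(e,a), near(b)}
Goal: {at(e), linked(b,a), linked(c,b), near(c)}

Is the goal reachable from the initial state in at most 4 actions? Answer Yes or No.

Yes

1. swap(a,b)  →  {above(b), above(e), above(f), linked(a,b), linked(a,f), linked(b,a), linked(b,e), linked(c,b), linked(e,a)}
2. step(b,c)  →  {above(b), above(e), above(f), linked(a,b), linked(a,f), linked(b,a), linked(b,e), linked(c,b), linked(e,a), near(c)}
3. step(b,a)  →  {above(b), above(e), above(f), linked(a,b), linked(a,f), linked(b,a), linked(b,e), linked(c,b), linked(e,a), near(a), near(c)}
4. tag(e,a)  →  {above(b), above(e), above(f), at(e), linked(a,b), linked(a,e), linked(a,f), linked(b,a), linked(b,e), linked(c,b), linked(e,a), near(c)}
optimal plan length = 4; 4 ≤ 4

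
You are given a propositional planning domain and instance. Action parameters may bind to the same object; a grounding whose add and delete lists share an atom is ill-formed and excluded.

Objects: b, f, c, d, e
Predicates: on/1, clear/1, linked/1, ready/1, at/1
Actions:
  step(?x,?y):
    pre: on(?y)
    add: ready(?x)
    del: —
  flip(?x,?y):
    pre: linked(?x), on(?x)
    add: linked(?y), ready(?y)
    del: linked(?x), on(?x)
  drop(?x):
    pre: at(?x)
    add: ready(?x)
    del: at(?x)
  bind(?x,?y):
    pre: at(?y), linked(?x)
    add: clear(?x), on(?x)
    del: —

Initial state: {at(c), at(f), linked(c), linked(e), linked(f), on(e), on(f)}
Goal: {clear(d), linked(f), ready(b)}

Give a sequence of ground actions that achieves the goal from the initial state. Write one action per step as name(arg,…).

1. step(b,f)  →  {at(c), at(f), linked(c), linked(e), linked(f), on(e), on(f), ready(b)}
2. flip(e,d)  →  {at(c), at(f), linked(c), linked(d), linked(f), on(f), ready(b), ready(d)}
3. bind(d,f)  →  {at(c), at(f), clear(d), linked(c), linked(d), linked(f), on(d), on(f), ready(b), ready(d)}

step(b,f); flip(e,d); bind(d,f)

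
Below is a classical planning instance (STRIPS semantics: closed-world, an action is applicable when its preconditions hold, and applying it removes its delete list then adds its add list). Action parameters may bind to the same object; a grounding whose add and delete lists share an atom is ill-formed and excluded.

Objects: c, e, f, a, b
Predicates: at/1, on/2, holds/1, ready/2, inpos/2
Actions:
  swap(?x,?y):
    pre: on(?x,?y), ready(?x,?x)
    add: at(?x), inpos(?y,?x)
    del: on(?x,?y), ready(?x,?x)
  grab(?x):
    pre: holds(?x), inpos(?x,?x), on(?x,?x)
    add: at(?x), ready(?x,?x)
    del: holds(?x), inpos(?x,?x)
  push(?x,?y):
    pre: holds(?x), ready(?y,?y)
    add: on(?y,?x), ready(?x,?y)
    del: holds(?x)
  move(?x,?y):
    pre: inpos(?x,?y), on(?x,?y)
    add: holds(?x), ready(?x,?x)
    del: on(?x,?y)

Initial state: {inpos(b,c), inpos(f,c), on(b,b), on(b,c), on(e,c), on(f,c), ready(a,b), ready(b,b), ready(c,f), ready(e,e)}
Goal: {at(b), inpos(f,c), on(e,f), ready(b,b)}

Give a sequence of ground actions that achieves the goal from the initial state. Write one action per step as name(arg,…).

swap(b,b); move(f,c); push(f,e); move(b,c)

1. swap(b,b)  →  {at(b), inpos(b,b), inpos(b,c), inpos(f,c), on(b,c), on(e,c), on(f,c), ready(a,b), ready(c,f), ready(e,e)}
2. move(f,c)  →  {at(b), holds(f), inpos(b,b), inpos(b,c), inpos(f,c), on(b,c), on(e,c), ready(a,b), ready(c,f), ready(e,e), ready(f,f)}
3. push(f,e)  →  {at(b), inpos(b,b), inpos(b,c), inpos(f,c), on(b,c), on(e,c), on(e,f), ready(a,b), ready(c,f), ready(e,e), ready(f,e), ready(f,f)}
4. move(b,c)  →  {at(b), holds(b), inpos(b,b), inpos(b,c), inpos(f,c), on(e,c), on(e,f), ready(a,b), ready(b,b), ready(c,f), ready(e,e), ready(f,e), ready(f,f)}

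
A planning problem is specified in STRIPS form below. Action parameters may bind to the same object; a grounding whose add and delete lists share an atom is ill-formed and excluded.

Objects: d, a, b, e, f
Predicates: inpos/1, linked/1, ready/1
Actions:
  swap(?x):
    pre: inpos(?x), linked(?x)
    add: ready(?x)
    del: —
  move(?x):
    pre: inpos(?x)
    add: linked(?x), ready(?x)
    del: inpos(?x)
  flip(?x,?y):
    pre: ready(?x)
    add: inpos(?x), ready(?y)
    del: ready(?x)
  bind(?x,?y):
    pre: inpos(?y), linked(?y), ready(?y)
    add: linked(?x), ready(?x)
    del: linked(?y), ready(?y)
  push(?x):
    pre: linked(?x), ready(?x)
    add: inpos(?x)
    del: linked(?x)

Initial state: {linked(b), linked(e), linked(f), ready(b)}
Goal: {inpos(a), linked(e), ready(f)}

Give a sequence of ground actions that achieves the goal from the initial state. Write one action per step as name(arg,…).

1. flip(b,a)  →  {inpos(b), linked(b), linked(e), linked(f), ready(a)}
2. flip(a,f)  →  {inpos(a), inpos(b), linked(b), linked(e), linked(f), ready(f)}

flip(b,a); flip(a,f)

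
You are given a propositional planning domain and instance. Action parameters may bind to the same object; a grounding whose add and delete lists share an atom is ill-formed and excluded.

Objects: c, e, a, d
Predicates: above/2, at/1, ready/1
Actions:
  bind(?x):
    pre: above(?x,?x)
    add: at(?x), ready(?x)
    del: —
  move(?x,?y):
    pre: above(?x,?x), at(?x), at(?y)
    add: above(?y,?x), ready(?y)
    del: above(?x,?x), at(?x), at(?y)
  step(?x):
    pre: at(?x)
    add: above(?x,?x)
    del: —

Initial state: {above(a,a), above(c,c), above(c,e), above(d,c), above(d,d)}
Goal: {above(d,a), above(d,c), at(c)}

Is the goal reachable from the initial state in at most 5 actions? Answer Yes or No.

1. bind(c)  →  {above(a,a), above(c,c), above(c,e), above(d,c), above(d,d), at(c), ready(c)}
2. bind(a)  →  {above(a,a), above(c,c), above(c,e), above(d,c), above(d,d), at(a), at(c), ready(a), ready(c)}
3. bind(d)  →  {above(a,a), above(c,c), above(c,e), above(d,c), above(d,d), at(a), at(c), at(d), ready(a), ready(c), ready(d)}
4. move(a,d)  →  {above(c,c), above(c,e), above(d,a), above(d,c), above(d,d), at(c), ready(a), ready(c), ready(d)}
optimal plan length = 4; 4 ≤ 5

Yes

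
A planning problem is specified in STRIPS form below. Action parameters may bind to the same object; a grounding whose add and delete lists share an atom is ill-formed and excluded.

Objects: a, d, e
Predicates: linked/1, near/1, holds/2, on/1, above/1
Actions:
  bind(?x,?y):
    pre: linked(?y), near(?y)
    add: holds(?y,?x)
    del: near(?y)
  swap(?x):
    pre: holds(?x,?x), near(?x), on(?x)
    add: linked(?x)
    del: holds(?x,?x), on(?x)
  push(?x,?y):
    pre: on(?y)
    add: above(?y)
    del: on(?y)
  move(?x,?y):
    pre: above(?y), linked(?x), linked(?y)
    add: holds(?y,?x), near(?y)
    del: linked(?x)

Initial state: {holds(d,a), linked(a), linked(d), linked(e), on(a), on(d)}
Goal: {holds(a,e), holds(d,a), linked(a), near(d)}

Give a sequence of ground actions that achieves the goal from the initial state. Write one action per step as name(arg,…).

push(a,a); push(a,d); move(d,d); move(e,a)

1. push(a,a)  →  {above(a), holds(d,a), linked(a), linked(d), linked(e), on(d)}
2. push(a,d)  →  {above(a), above(d), holds(d,a), linked(a), linked(d), linked(e)}
3. move(d,d)  →  {above(a), above(d), holds(d,a), holds(d,d), linked(a), linked(e), near(d)}
4. move(e,a)  →  {above(a), above(d), holds(a,e), holds(d,a), holds(d,d), linked(a), near(a), near(d)}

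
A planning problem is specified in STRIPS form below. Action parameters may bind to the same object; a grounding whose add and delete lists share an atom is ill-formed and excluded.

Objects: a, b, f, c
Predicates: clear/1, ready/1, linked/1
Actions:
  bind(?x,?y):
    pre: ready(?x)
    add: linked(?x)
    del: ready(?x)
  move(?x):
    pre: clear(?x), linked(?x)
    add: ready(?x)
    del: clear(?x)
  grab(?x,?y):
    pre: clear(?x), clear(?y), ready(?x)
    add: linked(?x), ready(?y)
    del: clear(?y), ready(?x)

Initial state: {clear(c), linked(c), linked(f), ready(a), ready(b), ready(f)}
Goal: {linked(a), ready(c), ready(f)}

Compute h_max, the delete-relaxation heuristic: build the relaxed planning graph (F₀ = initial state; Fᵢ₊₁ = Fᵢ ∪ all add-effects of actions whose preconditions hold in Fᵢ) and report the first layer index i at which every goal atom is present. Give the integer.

F0 = init (6 atoms)
F1 = F0 ∪ {linked(a), linked(b), ready(c)}  (9 atoms)
goal ⊆ F1  ⇒  h_max = 1

1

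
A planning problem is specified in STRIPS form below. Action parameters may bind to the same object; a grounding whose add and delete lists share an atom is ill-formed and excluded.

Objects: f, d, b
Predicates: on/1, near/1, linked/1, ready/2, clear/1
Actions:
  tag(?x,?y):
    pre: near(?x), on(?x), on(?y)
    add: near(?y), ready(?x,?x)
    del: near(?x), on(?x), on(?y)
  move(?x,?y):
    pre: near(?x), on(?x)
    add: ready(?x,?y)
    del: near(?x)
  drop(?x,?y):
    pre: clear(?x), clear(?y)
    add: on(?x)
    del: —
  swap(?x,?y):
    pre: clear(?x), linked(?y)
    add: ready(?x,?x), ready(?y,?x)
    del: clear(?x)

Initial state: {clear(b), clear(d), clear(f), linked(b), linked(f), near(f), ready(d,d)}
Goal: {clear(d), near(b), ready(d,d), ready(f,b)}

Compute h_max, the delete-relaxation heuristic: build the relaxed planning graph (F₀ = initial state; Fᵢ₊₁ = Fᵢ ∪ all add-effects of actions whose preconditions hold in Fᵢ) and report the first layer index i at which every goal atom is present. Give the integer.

2

F0 = init (7 atoms)
F1 = F0 ∪ {on(b), on(d), on(f), ready(b,b), ready(b,d), ready(b,f), ready(f,b), ready(f,d), ready(f,f)}  (16 atoms)
F2 = F1 ∪ {near(b), near(d)}  (18 atoms)
goal ⊆ F2  ⇒  h_max = 2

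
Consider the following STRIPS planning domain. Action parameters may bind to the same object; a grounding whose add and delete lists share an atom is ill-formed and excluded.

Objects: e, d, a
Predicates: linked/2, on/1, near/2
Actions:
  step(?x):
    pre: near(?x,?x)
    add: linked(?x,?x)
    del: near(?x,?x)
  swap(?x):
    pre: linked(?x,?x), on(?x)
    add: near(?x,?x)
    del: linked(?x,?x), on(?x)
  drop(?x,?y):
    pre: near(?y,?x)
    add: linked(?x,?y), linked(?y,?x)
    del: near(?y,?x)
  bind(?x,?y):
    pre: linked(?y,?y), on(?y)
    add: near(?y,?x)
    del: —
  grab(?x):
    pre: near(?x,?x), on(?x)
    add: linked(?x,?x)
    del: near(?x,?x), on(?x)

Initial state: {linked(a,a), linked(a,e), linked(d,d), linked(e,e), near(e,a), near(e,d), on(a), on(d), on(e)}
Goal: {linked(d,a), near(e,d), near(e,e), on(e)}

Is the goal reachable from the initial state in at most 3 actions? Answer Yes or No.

1. bind(e,e)  →  {linked(a,a), linked(a,e), linked(d,d), linked(e,e), near(e,a), near(e,d), near(e,e), on(a), on(d), on(e)}
2. bind(d,a)  →  {linked(a,a), linked(a,e), linked(d,d), linked(e,e), near(a,d), near(e,a), near(e,d), near(e,e), on(a), on(d), on(e)}
3. drop(d,a)  →  {linked(a,a), linked(a,d), linked(a,e), linked(d,a), linked(d,d), linked(e,e), near(e,a), near(e,d), near(e,e), on(a), on(d), on(e)}
optimal plan length = 3; 3 ≤ 3

Yes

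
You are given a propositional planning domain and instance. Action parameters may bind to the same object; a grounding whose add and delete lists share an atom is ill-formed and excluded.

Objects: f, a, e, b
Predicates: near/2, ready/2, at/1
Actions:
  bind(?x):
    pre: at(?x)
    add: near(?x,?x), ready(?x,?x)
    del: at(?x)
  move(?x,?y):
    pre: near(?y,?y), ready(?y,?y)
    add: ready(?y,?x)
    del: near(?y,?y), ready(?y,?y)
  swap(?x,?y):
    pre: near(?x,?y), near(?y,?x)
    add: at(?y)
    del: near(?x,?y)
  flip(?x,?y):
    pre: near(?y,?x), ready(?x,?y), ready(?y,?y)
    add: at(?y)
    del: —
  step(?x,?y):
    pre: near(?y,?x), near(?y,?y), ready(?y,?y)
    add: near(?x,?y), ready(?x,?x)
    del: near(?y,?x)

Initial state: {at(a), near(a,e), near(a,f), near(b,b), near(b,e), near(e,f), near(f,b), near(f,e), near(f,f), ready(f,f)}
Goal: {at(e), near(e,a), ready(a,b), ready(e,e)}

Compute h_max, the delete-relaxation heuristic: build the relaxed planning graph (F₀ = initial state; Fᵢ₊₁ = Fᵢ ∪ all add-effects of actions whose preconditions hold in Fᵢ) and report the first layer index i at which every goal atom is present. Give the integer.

2

F0 = init (10 atoms)
F1 = F0 ∪ {at(b), at(e), at(f), near(a,a), near(b,f), ready(a,a), ready(b,b), ready(e,e), ready(f,a), ready(f,b), ready(f,e)}  (21 atoms)
F2 = F1 ∪ {near(e,a), near(e,b), near(e,e), near(f,a), ready(a,b), ready(a,e), ready(a,f), ready(b,a), ready(b,e), ready(b,f)}  (31 atoms)
goal ⊆ F2  ⇒  h_max = 2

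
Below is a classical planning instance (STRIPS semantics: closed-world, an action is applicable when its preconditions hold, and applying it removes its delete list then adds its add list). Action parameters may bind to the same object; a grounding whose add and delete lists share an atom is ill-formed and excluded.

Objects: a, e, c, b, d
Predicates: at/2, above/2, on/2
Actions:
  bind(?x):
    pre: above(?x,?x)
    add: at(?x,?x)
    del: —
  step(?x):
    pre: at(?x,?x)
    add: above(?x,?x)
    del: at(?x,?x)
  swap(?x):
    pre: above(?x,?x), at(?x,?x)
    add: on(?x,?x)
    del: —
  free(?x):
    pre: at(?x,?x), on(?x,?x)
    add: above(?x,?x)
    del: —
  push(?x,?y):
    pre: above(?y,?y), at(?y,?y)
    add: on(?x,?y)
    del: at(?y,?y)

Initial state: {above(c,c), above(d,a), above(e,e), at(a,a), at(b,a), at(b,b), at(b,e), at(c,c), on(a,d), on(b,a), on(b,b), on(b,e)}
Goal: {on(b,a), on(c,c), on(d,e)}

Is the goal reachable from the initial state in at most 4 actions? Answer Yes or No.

1. bind(e)  →  {above(c,c), above(d,a), above(e,e), at(a,a), at(b,a), at(b,b), at(b,e), at(c,c), at(e,e), on(a,d), on(b,a), on(b,b), on(b,e)}
2. swap(c)  →  {above(c,c), above(d,a), above(e,e), at(a,a), at(b,a), at(b,b), at(b,e), at(c,c), at(e,e), on(a,d), on(b,a), on(b,b), on(b,e), on(c,c)}
3. push(d,e)  →  {above(c,c), above(d,a), above(e,e), at(a,a), at(b,a), at(b,b), at(b,e), at(c,c), on(a,d), on(b,a), on(b,b), on(b,e), on(c,c), on(d,e)}
optimal plan length = 3; 3 ≤ 4

Yes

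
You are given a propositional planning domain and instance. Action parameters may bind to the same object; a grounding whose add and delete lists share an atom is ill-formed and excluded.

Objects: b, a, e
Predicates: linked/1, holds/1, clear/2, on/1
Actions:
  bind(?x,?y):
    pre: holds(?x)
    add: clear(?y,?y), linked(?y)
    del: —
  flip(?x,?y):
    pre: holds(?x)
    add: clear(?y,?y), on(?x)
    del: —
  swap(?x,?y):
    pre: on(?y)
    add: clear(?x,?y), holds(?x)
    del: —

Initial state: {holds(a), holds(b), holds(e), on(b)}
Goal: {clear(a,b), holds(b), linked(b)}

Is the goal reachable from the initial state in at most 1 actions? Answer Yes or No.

1. bind(b,b)  →  {clear(b,b), holds(a), holds(b), holds(e), linked(b), on(b)}
2. swap(a,b)  →  {clear(a,b), clear(b,b), holds(a), holds(b), holds(e), linked(b), on(b)}
optimal plan length = 2; 2 > 1

No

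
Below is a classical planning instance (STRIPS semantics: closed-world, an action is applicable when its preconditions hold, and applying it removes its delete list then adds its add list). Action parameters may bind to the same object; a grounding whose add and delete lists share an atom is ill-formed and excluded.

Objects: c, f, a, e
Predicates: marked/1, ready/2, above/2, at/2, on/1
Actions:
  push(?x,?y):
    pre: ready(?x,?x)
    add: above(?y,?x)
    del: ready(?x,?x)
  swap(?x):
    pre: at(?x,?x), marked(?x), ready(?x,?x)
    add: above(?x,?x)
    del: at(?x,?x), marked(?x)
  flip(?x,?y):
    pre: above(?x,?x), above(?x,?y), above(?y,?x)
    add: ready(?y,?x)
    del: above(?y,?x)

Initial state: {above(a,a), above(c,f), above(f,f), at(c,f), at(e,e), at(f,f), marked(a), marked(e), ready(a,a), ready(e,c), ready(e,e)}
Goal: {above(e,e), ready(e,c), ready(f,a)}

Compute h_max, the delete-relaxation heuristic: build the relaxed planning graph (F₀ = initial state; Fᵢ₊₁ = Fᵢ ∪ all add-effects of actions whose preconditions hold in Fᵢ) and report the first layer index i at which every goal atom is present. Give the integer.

3

F0 = init (11 atoms)
F1 = F0 ∪ {above(a,e), above(c,a), above(c,e), above(e,a), above(e,e), above(f,a), above(f,e), ready(f,f)}  (19 atoms)
F2 = F1 ∪ {above(a,f), above(e,f), ready(a,e), ready(e,a)}  (23 atoms)
F3 = F2 ∪ {ready(a,f), ready(e,f), ready(f,a), ready(f,e)}  (27 atoms)
goal ⊆ F3  ⇒  h_max = 3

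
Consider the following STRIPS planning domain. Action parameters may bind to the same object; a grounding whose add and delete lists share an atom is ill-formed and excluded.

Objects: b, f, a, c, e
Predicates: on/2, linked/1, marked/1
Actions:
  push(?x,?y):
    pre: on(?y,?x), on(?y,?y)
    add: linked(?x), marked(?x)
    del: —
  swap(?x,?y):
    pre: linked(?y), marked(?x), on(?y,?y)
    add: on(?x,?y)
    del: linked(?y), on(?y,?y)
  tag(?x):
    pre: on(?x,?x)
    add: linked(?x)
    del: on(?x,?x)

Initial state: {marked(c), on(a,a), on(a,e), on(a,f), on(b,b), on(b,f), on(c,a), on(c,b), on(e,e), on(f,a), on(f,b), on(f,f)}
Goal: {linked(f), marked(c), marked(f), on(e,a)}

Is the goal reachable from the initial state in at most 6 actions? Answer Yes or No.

Yes

1. push(f,b)  →  {linked(f), marked(c), marked(f), on(a,a), on(a,e), on(a,f), on(b,b), on(b,f), on(c,a), on(c,b), on(e,e), on(f,a), on(f,b), on(f,f)}
2. push(a,f)  →  {linked(a), linked(f), marked(a), marked(c), marked(f), on(a,a), on(a,e), on(a,f), on(b,b), on(b,f), on(c,a), on(c,b), on(e,e), on(f,a), on(f,b), on(f,f)}
3. push(e,a)  →  {linked(a), linked(e), linked(f), marked(a), marked(c), marked(e), marked(f), on(a,a), on(a,e), on(a,f), on(b,b), on(b,f), on(c,a), on(c,b), on(e,e), on(f,a), on(f,b), on(f,f)}
4. swap(e,a)  →  {linked(e), linked(f), marked(a), marked(c), marked(e), marked(f), on(a,e), on(a,f), on(b,b), on(b,f), on(c,a), on(c,b), on(e,a), on(e,e), on(f,a), on(f,b), on(f,f)}
optimal plan length = 4; 4 ≤ 6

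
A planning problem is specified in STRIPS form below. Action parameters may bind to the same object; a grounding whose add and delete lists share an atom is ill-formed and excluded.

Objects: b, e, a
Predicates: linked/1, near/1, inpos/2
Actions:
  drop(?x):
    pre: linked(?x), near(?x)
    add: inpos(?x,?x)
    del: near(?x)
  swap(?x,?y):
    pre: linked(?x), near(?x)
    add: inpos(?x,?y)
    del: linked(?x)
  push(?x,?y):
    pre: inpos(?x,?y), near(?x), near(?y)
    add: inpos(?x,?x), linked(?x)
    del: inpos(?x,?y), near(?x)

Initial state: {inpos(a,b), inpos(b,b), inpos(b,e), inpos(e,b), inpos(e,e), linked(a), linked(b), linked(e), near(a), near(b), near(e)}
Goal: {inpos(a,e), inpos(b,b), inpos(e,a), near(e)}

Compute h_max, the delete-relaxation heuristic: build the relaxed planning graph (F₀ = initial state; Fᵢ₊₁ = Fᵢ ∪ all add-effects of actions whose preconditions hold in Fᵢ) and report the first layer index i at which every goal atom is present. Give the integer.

1

F0 = init (11 atoms)
F1 = F0 ∪ {inpos(a,a), inpos(a,e), inpos(b,a), inpos(e,a)}  (15 atoms)
goal ⊆ F1  ⇒  h_max = 1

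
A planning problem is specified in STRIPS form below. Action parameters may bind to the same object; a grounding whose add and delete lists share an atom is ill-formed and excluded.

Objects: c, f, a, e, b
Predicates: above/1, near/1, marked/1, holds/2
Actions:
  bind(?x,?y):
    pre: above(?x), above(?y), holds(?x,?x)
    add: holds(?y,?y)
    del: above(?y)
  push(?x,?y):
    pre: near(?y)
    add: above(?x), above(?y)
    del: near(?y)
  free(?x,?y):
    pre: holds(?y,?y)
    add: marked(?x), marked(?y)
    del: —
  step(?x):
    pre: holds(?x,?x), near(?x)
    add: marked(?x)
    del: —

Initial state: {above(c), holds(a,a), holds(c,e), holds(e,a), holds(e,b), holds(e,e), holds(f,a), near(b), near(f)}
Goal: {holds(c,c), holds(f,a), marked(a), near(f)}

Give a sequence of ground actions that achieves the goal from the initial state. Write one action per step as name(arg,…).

1. push(a,b)  →  {above(a), above(b), above(c), holds(a,a), holds(c,e), holds(e,a), holds(e,b), holds(e,e), holds(f,a), near(f)}
2. bind(a,c)  →  {above(a), above(b), holds(a,a), holds(c,c), holds(c,e), holds(e,a), holds(e,b), holds(e,e), holds(f,a), near(f)}
3. free(c,a)  →  {above(a), above(b), holds(a,a), holds(c,c), holds(c,e), holds(e,a), holds(e,b), holds(e,e), holds(f,a), marked(a), marked(c), near(f)}

push(a,b); bind(a,c); free(c,a)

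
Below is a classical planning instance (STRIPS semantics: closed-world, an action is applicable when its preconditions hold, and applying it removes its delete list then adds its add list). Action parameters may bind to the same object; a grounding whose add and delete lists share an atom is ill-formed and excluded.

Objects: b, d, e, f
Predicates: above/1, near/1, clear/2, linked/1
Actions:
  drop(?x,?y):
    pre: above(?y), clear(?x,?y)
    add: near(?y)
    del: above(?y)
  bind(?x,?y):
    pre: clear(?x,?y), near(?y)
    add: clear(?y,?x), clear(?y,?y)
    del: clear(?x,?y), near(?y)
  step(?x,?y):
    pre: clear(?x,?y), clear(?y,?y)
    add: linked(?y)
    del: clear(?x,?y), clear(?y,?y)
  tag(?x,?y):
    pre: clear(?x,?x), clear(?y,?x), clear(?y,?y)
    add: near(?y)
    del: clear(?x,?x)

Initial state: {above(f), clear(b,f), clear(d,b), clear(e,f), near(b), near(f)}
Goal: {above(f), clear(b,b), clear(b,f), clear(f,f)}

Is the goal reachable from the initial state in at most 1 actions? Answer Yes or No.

No

1. bind(b,f)  →  {above(f), clear(d,b), clear(e,f), clear(f,b), clear(f,f), near(b)}
2. bind(f,b)  →  {above(f), clear(b,b), clear(b,f), clear(d,b), clear(e,f), clear(f,f)}
optimal plan length = 2; 2 > 1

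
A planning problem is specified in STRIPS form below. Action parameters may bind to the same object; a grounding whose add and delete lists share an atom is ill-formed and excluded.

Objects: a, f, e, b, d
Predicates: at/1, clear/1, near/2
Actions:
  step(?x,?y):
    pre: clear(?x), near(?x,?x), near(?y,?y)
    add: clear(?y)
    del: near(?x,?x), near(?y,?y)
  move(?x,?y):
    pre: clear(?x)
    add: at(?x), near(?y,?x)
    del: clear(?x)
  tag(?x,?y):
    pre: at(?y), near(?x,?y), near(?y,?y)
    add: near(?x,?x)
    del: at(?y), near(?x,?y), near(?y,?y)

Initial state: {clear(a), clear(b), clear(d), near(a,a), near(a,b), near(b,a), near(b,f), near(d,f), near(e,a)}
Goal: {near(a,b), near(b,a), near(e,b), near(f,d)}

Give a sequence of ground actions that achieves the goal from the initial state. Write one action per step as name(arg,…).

move(b,e); move(d,f)

1. move(b,e)  →  {at(b), clear(a), clear(d), near(a,a), near(a,b), near(b,a), near(b,f), near(d,f), near(e,a), near(e,b)}
2. move(d,f)  →  {at(b), at(d), clear(a), near(a,a), near(a,b), near(b,a), near(b,f), near(d,f), near(e,a), near(e,b), near(f,d)}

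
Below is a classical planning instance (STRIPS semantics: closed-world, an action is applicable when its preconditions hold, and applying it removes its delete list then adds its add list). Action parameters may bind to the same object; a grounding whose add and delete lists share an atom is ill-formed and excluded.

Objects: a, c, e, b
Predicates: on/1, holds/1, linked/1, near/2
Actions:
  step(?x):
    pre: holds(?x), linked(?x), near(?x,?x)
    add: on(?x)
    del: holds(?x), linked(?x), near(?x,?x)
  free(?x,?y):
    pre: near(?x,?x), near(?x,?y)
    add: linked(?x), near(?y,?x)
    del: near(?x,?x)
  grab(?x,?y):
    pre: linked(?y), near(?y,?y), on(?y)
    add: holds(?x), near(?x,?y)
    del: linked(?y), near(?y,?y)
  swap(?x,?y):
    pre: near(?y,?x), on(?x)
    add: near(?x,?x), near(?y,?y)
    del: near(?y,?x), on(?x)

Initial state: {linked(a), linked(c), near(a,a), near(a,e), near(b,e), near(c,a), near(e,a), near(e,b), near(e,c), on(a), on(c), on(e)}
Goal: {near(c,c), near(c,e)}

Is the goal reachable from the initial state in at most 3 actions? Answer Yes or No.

1. swap(a,c)  →  {linked(a), linked(c), near(a,a), near(a,e), near(b,e), near(c,c), near(e,a), near(e,b), near(e,c), on(c), on(e)}
2. swap(e,a)  →  {linked(a), linked(c), near(a,a), near(b,e), near(c,c), near(e,a), near(e,b), near(e,c), near(e,e), on(c)}
3. free(e,c)  →  {linked(a), linked(c), linked(e), near(a,a), near(b,e), near(c,c), near(c,e), near(e,a), near(e,b), near(e,c), on(c)}
optimal plan length = 3; 3 ≤ 3

Yes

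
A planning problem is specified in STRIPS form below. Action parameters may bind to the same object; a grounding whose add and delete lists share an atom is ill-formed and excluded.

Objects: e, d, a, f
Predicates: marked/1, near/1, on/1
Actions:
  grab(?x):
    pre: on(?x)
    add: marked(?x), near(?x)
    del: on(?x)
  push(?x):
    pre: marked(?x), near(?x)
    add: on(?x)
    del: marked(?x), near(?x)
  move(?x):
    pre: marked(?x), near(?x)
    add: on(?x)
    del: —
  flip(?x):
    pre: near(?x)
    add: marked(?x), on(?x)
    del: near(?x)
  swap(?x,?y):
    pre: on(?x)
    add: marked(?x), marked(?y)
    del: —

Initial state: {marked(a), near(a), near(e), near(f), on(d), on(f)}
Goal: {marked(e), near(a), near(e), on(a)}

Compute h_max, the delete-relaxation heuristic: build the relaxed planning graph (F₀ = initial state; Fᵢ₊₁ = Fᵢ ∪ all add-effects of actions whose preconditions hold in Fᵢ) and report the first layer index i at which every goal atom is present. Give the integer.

F0 = init (6 atoms)
F1 = F0 ∪ {marked(d), marked(e), marked(f), near(d), on(a), on(e)}  (12 atoms)
goal ⊆ F1  ⇒  h_max = 1

1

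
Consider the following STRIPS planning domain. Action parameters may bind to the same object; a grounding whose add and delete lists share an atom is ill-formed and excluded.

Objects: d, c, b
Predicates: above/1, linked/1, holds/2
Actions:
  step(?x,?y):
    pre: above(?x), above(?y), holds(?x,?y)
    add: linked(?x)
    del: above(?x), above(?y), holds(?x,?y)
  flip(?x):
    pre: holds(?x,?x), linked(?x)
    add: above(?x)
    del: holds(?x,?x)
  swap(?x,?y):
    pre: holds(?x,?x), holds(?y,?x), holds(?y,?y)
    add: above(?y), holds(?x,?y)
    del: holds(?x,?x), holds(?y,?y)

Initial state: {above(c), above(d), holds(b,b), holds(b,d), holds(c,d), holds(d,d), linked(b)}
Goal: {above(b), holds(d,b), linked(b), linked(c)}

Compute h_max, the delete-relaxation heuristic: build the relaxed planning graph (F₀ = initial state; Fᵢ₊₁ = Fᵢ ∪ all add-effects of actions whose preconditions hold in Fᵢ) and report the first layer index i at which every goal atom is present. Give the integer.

F0 = init (7 atoms)
F1 = F0 ∪ {above(b), holds(d,b), linked(c), linked(d)}  (11 atoms)
goal ⊆ F1  ⇒  h_max = 1

1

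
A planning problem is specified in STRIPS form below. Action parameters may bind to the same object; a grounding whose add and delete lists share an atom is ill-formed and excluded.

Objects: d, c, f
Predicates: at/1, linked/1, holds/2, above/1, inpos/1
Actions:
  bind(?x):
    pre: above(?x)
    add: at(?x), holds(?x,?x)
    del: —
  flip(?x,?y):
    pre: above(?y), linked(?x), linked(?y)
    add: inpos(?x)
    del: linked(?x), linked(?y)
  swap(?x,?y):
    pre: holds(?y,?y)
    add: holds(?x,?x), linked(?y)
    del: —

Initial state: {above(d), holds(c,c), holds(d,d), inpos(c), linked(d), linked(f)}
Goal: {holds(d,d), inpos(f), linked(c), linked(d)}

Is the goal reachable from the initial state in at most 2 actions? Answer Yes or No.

No

1. flip(f,d)  →  {above(d), holds(c,c), holds(d,d), inpos(c), inpos(f)}
2. swap(d,d)  →  {above(d), holds(c,c), holds(d,d), inpos(c), inpos(f), linked(d)}
3. swap(d,c)  →  {above(d), holds(c,c), holds(d,d), inpos(c), inpos(f), linked(c), linked(d)}
optimal plan length = 3; 3 > 2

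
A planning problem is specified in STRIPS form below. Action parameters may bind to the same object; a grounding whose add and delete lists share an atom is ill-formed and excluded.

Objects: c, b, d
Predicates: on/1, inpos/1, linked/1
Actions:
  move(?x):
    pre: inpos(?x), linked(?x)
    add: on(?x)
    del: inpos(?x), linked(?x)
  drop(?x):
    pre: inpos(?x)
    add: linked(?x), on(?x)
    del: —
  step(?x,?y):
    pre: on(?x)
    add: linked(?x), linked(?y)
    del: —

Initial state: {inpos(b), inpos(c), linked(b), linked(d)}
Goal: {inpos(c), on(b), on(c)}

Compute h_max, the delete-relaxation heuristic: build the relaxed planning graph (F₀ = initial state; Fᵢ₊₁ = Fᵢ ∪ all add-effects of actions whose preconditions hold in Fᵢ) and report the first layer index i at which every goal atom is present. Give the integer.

1

F0 = init (4 atoms)
F1 = F0 ∪ {linked(c), on(b), on(c)}  (7 atoms)
goal ⊆ F1  ⇒  h_max = 1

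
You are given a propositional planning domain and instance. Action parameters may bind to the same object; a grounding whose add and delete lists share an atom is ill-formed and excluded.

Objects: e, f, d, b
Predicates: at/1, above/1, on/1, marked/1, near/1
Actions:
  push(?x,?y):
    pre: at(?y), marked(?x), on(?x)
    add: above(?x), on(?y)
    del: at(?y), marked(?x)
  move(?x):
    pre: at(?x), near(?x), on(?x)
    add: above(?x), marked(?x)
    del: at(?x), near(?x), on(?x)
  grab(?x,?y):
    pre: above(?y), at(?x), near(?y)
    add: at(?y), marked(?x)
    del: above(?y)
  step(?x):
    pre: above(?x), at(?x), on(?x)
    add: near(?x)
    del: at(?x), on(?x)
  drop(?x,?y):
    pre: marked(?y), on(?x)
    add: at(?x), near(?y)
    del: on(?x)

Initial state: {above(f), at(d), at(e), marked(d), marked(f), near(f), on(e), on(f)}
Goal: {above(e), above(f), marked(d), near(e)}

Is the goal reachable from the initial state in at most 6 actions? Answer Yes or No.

1. grab(e,f)  →  {at(d), at(e), at(f), marked(d), marked(e), marked(f), near(f), on(e), on(f)}
2. push(e,f)  →  {above(e), at(d), at(e), marked(d), marked(f), near(f), on(e), on(f)}
3. push(f,d)  →  {above(e), above(f), at(e), marked(d), near(f), on(d), on(e), on(f)}
4. step(e)  →  {above(e), above(f), marked(d), near(e), near(f), on(d), on(f)}
optimal plan length = 4; 4 ≤ 6

Yes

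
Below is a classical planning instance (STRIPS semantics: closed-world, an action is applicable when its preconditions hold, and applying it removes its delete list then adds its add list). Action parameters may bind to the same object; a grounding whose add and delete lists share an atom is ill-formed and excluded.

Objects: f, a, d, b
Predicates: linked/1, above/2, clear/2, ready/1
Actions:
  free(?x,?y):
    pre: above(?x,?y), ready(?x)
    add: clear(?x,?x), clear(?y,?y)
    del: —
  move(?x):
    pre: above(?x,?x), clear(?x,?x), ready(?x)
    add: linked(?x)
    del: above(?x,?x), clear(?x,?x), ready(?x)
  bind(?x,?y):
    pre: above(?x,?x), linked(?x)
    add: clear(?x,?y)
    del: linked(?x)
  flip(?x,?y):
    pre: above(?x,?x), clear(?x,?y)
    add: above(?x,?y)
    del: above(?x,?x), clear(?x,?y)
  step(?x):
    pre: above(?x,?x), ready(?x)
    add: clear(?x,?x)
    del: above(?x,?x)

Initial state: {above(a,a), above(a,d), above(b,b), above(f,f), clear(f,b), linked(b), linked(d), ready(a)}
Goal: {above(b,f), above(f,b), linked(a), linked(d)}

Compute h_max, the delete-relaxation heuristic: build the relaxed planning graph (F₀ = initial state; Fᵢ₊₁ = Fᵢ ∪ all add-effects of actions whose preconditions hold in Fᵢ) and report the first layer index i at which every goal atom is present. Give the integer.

F0 = init (8 atoms)
F1 = F0 ∪ {above(f,b), clear(a,a), clear(b,a), clear(b,b), clear(b,d), clear(b,f), clear(d,d)}  (15 atoms)
F2 = F1 ∪ {above(b,a), above(b,d), above(b,f), linked(a)}  (19 atoms)
goal ⊆ F2  ⇒  h_max = 2

2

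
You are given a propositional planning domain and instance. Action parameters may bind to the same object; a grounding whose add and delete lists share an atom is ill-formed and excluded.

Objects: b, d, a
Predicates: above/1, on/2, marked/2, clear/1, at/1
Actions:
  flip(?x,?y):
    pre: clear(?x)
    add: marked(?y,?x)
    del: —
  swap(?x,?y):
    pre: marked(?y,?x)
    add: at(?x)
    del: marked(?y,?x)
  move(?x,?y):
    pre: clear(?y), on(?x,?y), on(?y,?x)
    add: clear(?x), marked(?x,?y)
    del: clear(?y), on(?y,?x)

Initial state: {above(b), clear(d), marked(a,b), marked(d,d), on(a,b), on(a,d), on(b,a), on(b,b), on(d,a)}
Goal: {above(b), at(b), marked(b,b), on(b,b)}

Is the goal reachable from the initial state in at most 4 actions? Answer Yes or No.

1. swap(b,a)  →  {above(b), at(b), clear(d), marked(d,d), on(a,b), on(a,d), on(b,a), on(b,b), on(d,a)}
2. move(a,d)  →  {above(b), at(b), clear(a), marked(a,d), marked(d,d), on(a,b), on(a,d), on(b,a), on(b,b)}
3. move(b,a)  →  {above(b), at(b), clear(b), marked(a,d), marked(b,a), marked(d,d), on(a,d), on(b,a), on(b,b)}
4. flip(b,b)  →  {above(b), at(b), clear(b), marked(a,d), marked(b,a), marked(b,b), marked(d,d), on(a,d), on(b,a), on(b,b)}
optimal plan length = 4; 4 ≤ 4

Yes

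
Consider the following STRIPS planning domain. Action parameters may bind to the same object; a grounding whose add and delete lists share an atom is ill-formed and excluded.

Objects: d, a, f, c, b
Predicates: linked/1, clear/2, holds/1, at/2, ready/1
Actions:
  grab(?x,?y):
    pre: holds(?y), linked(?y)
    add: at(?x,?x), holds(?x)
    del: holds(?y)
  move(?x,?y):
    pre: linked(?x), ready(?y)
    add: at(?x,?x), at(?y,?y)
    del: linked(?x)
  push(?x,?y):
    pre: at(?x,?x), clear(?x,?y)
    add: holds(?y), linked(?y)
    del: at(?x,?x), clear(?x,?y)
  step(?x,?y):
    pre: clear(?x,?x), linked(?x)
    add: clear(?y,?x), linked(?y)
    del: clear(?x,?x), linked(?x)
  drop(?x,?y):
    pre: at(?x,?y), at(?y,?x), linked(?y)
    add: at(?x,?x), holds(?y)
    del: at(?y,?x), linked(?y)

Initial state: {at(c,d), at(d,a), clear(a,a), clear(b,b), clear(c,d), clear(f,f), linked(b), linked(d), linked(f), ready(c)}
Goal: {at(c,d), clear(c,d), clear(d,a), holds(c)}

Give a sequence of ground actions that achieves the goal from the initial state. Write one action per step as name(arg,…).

1. move(f,c)  →  {at(c,c), at(c,d), at(d,a), at(f,f), clear(a,a), clear(b,b), clear(c,d), clear(f,f), linked(b), linked(d), ready(c)}
2. push(f,f)  →  {at(c,c), at(c,d), at(d,a), clear(a,a), clear(b,b), clear(c,d), holds(f), linked(b), linked(d), linked(f), ready(c)}
3. grab(c,f)  →  {at(c,c), at(c,d), at(d,a), clear(a,a), clear(b,b), clear(c,d), holds(c), linked(b), linked(d), linked(f), ready(c)}
4. step(b,a)  →  {at(c,c), at(c,d), at(d,a), clear(a,a), clear(a,b), clear(c,d), holds(c), linked(a), linked(d), linked(f), ready(c)}
5. step(a,d)  →  {at(c,c), at(c,d), at(d,a), clear(a,b), clear(c,d), clear(d,a), holds(c), linked(d), linked(f), ready(c)}

move(f,c); push(f,f); grab(c,f); step(b,a); step(a,d)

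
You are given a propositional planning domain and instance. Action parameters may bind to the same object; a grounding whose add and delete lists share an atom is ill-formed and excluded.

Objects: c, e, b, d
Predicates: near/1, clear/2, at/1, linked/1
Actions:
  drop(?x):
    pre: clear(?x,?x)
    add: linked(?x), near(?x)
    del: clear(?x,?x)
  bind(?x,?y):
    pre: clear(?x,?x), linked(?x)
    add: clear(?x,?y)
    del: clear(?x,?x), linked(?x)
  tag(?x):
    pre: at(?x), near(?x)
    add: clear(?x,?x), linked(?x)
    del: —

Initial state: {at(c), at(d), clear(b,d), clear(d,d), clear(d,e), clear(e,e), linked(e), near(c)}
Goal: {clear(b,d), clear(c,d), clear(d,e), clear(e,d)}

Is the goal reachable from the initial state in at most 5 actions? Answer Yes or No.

Yes

1. bind(e,d)  →  {at(c), at(d), clear(b,d), clear(d,d), clear(d,e), clear(e,d), near(c)}
2. tag(c)  →  {at(c), at(d), clear(b,d), clear(c,c), clear(d,d), clear(d,e), clear(e,d), linked(c), near(c)}
3. bind(c,d)  →  {at(c), at(d), clear(b,d), clear(c,d), clear(d,d), clear(d,e), clear(e,d), near(c)}
optimal plan length = 3; 3 ≤ 5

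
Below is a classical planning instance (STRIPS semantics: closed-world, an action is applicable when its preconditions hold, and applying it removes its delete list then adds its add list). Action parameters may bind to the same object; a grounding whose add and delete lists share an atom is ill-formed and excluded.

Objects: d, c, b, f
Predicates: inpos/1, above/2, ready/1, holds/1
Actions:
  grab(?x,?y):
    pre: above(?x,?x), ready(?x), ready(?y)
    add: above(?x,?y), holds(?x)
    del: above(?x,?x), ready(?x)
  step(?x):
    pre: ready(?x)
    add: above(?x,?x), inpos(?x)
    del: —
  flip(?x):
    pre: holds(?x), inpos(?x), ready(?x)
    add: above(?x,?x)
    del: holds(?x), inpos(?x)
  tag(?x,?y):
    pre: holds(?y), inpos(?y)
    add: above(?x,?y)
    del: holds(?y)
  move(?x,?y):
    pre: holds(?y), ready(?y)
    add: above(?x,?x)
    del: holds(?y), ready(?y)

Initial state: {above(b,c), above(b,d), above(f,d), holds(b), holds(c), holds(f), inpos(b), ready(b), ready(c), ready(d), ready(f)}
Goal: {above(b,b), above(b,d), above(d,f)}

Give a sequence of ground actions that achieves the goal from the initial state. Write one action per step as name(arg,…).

1. step(d)  →  {above(b,c), above(b,d), above(d,d), above(f,d), holds(b), holds(c), holds(f), inpos(b), inpos(d), ready(b), ready(c), ready(d), ready(f)}
2. grab(d,f)  →  {above(b,c), above(b,d), above(d,f), above(f,d), holds(b), holds(c), holds(d), holds(f), inpos(b), inpos(d), ready(b), ready(c), ready(f)}
3. step(b)  →  {above(b,b), above(b,c), above(b,d), above(d,f), above(f,d), holds(b), holds(c), holds(d), holds(f), inpos(b), inpos(d), ready(b), ready(c), ready(f)}

step(d); grab(d,f); step(b)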